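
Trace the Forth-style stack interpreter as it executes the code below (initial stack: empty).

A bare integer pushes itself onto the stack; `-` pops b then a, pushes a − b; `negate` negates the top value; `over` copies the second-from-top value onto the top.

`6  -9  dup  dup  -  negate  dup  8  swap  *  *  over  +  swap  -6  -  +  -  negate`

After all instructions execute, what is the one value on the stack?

6      : [6]
-9     : [6, -9]
dup    : [6, -9, -9]
dup    : [6, -9, -9, -9]
-      : [6, -9, 0]
negate : [6, -9, 0]
dup    : [6, -9, 0, 0]
8      : [6, -9, 0, 0, 8]
swap   : [6, -9, 0, 8, 0]
*      : [6, -9, 0, 0]
*      : [6, -9, 0]
over   : [6, -9, 0, -9]
+      : [6, -9, -9]
swap   : [6, -9, -9]
-6     : [6, -9, -9, -6]
-      : [6, -9, -3]
+      : [6, -12]
-      : [18]
negate : [-18]

-18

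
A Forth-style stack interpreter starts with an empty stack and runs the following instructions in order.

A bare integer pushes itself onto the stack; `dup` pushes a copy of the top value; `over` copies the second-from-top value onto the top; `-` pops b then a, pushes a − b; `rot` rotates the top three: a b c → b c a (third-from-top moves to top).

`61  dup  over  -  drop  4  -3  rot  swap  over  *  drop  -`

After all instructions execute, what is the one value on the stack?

-57

61   : 61
dup  : 61 61
over : 61 61 61
-    : 61 0
drop : 61
4    : 61 4
-3   : 61 4 -3
rot  : 4 -3 61
swap : 4 61 -3
over : 4 61 -3 61
*    : 4 61 -183
drop : 4 61
-    : -57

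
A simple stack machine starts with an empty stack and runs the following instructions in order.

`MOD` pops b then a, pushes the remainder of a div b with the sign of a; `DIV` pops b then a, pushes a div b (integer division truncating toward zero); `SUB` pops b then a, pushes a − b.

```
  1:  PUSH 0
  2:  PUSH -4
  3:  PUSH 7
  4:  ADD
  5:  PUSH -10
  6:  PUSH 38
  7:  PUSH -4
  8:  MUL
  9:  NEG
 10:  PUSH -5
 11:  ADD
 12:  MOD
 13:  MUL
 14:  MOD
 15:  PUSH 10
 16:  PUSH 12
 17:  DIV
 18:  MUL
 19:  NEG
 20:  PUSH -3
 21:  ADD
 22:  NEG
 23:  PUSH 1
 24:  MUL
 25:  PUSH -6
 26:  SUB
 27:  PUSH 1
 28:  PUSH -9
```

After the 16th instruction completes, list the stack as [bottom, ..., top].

[0, 10, 12]

PUSH 0   -> [0]
PUSH -4  -> [0, -4]
PUSH 7   -> [0, -4, 7]
ADD      -> [0, 3]
PUSH -10 -> [0, 3, -10]
PUSH 38  -> [0, 3, -10, 38]
PUSH -4  -> [0, 3, -10, 38, -4]
MUL      -> [0, 3, -10, -152]
NEG      -> [0, 3, -10, 152]
PUSH -5  -> [0, 3, -10, 152, -5]
ADD      -> [0, 3, -10, 147]
MOD      -> [0, 3, -10]
MUL      -> [0, -30]
MOD      -> [0]
PUSH 10  -> [0, 10]
PUSH 12  -> [0, 10, 12]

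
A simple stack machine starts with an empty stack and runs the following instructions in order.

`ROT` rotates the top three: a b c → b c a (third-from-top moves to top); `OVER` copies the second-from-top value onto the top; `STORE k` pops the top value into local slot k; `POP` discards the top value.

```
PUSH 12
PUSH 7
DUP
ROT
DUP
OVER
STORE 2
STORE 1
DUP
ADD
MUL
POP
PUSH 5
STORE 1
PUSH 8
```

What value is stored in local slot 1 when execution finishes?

PUSH 12  [12]
PUSH 7   [12, 7]
DUP      [12, 7, 7]
ROT      [7, 7, 12]
DUP      [7, 7, 12, 12]
OVER     [7, 7, 12, 12, 12]
STORE 2  [7, 7, 12, 12]
STORE 1  [7, 7, 12]
DUP      [7, 7, 12, 12]
ADD      [7, 7, 24]
MUL      [7, 168]
POP      [7]
PUSH 5   [7, 5]
STORE 1  [7]
PUSH 8   [7, 8]

5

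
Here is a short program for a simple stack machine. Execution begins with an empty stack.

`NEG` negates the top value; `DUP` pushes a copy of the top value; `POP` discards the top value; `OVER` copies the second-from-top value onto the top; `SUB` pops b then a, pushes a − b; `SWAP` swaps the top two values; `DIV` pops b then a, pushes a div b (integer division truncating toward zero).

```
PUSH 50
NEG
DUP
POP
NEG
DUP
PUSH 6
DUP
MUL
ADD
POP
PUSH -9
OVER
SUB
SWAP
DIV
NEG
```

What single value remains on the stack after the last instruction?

PUSH 50 : 50
NEG     : -50
DUP     : -50 -50
POP     : -50
NEG     : 50
DUP     : 50 50
PUSH 6  : 50 50 6
DUP     : 50 50 6 6
MUL     : 50 50 36
ADD     : 50 86
POP     : 50
PUSH -9 : 50 -9
OVER    : 50 -9 50
SUB     : 50 -59
SWAP    : -59 50
DIV     : -1
NEG     : 1

1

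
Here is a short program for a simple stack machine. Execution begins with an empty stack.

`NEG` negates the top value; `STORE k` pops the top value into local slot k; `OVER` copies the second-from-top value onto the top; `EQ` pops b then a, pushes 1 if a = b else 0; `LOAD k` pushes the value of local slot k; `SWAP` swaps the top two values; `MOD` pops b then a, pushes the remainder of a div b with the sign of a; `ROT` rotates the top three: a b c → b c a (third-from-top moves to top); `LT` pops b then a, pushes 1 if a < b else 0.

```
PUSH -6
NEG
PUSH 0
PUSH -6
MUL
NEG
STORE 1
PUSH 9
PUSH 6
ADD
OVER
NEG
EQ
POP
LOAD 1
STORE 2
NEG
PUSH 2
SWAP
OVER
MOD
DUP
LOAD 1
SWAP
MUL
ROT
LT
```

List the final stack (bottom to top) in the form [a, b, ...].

[0, 1]

PUSH -6  [-6]
NEG      [6]
PUSH 0   [6, 0]
PUSH -6  [6, 0, -6]
MUL      [6, 0]
NEG      [6, 0]
STORE 1  [6]
PUSH 9   [6, 9]
PUSH 6   [6, 9, 6]
ADD      [6, 15]
OVER     [6, 15, 6]
NEG      [6, 15, -6]
EQ       [6, 0]
POP      [6]
LOAD 1   [6, 0]
STORE 2  [6]
NEG      [-6]
PUSH 2   [-6, 2]
SWAP     [2, -6]
OVER     [2, -6, 2]
MOD      [2, 0]
DUP      [2, 0, 0]
LOAD 1   [2, 0, 0, 0]
SWAP     [2, 0, 0, 0]
MUL      [2, 0, 0]
ROT      [0, 0, 2]
LT       [0, 1]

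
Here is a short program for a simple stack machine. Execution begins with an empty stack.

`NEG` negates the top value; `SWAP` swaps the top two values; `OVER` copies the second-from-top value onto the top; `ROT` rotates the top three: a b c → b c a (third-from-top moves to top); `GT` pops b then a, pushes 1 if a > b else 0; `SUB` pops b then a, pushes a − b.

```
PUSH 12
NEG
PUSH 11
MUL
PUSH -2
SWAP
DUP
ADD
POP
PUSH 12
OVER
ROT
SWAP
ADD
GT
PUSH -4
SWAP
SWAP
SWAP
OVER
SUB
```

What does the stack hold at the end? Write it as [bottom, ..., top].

PUSH 12  [12]
NEG      [-12]
PUSH 11  [-12, 11]
MUL      [-132]
PUSH -2  [-132, -2]
SWAP     [-2, -132]
DUP      [-2, -132, -132]
ADD      [-2, -264]
POP      [-2]
PUSH 12  [-2, 12]
OVER     [-2, 12, -2]
ROT      [12, -2, -2]
SWAP     [12, -2, -2]
ADD      [12, -4]
GT       [1]
PUSH -4  [1, -4]
SWAP     [-4, 1]
SWAP     [1, -4]
SWAP     [-4, 1]
OVER     [-4, 1, -4]
SUB      [-4, 5]

[-4, 5]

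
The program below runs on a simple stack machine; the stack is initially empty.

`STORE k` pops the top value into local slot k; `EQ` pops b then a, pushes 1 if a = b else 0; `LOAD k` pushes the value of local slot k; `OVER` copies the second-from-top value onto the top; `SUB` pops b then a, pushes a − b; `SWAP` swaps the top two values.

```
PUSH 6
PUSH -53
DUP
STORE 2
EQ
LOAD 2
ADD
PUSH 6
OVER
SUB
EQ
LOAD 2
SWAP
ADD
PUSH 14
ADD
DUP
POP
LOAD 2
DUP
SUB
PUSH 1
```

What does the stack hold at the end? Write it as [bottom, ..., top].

PUSH 6   : [6]
PUSH -53 : [6, -53]
DUP      : [6, -53, -53]
STORE 2  : [6, -53]
EQ       : [0]
LOAD 2   : [0, -53]
ADD      : [-53]
PUSH 6   : [-53, 6]
OVER     : [-53, 6, -53]
SUB      : [-53, 59]
EQ       : [0]
LOAD 2   : [0, -53]
SWAP     : [-53, 0]
ADD      : [-53]
PUSH 14  : [-53, 14]
ADD      : [-39]
DUP      : [-39, -39]
POP      : [-39]
LOAD 2   : [-39, -53]
DUP      : [-39, -53, -53]
SUB      : [-39, 0]
PUSH 1   : [-39, 0, 1]

[-39, 0, 1]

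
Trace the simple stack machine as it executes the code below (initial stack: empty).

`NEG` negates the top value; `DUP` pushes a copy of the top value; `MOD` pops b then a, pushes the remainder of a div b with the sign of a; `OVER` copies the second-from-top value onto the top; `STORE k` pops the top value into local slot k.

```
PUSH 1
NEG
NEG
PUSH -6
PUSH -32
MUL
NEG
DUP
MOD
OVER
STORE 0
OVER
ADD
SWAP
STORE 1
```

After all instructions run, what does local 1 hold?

PUSH 1    [1]
NEG       [-1]
NEG       [1]
PUSH -6   [1, -6]
PUSH -32  [1, -6, -32]
MUL       [1, 192]
NEG       [1, -192]
DUP       [1, -192, -192]
MOD       [1, 0]
OVER      [1, 0, 1]
STORE 0   [1, 0]
OVER      [1, 0, 1]
ADD       [1, 1]
SWAP      [1, 1]
STORE 1   [1]

1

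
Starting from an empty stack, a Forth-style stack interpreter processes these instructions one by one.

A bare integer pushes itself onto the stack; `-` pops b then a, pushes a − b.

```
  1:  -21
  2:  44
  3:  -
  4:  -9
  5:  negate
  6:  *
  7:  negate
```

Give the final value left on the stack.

-21     -21
44      -21 44
-       -65
-9      -65 -9
negate  -65 9
*       -585
negate  585

585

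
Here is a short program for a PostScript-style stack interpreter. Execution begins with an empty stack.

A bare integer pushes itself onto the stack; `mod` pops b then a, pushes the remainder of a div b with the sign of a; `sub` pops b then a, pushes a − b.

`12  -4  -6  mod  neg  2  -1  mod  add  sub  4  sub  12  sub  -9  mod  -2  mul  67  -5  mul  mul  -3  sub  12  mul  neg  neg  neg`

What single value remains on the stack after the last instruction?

12  → 12
-4  → 12 -4
-6  → 12 -4 -6
mod → 12 -4
neg → 12 4
2   → 12 4 2
-1  → 12 4 2 -1
mod → 12 4 0
add → 12 4
sub → 8
4   → 8 4
sub → 4
12  → 4 12
sub → -8
-9  → -8 -9
mod → -8
-2  → -8 -2
mul → 16
67  → 16 67
-5  → 16 67 -5
mul → 16 -335
mul → -5360
-3  → -5360 -3
sub → -5357
12  → -5357 12
mul → -64284
neg → 64284
neg → -64284
neg → 64284

64284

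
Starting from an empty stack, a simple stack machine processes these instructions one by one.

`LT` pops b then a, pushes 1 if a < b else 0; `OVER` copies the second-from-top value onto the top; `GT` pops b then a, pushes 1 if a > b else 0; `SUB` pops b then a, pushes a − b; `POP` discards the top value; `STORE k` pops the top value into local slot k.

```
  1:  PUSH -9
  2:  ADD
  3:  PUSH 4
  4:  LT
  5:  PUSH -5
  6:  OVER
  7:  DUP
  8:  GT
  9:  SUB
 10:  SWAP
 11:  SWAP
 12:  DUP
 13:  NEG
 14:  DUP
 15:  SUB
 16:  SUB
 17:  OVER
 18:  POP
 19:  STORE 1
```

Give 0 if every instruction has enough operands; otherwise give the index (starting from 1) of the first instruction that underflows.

PUSH -9 : [-9]
ADD  — needs 2 operands, stack has 1 → underflow

2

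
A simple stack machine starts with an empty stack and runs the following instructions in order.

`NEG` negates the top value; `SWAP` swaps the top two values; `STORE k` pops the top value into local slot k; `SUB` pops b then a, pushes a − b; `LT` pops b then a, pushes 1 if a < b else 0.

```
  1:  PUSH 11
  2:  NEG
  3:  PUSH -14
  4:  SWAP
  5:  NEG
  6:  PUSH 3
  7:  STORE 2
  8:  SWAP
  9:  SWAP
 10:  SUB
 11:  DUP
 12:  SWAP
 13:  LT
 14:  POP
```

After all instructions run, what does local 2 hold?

3

PUSH 11  → [11]
NEG      → [-11]
PUSH -14 → [-11, -14]
SWAP     → [-14, -11]
NEG      → [-14, 11]
PUSH 3   → [-14, 11, 3]
STORE 2  → [-14, 11]
SWAP     → [11, -14]
SWAP     → [-14, 11]
SUB      → [-25]
DUP      → [-25, -25]
SWAP     → [-25, -25]
LT       → [0]
POP      → []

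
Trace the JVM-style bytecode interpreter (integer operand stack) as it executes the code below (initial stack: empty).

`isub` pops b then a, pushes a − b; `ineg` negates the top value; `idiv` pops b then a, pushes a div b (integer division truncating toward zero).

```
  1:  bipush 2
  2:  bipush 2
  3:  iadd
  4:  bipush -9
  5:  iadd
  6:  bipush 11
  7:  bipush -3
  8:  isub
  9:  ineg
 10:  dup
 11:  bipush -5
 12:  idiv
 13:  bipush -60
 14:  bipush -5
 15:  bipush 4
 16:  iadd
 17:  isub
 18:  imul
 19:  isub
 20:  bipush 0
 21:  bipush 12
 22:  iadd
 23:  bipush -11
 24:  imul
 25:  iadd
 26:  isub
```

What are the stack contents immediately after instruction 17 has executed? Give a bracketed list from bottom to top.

[-5, -14, 2, -59]

bipush 2   -> [2]
bipush 2   -> [2, 2]
iadd       -> [4]
bipush -9  -> [4, -9]
iadd       -> [-5]
bipush 11  -> [-5, 11]
bipush -3  -> [-5, 11, -3]
isub       -> [-5, 14]
ineg       -> [-5, -14]
dup        -> [-5, -14, -14]
bipush -5  -> [-5, -14, -14, -5]
idiv       -> [-5, -14, 2]
bipush -60 -> [-5, -14, 2, -60]
bipush -5  -> [-5, -14, 2, -60, -5]
bipush 4   -> [-5, -14, 2, -60, -5, 4]
iadd       -> [-5, -14, 2, -60, -1]
isub       -> [-5, -14, 2, -59]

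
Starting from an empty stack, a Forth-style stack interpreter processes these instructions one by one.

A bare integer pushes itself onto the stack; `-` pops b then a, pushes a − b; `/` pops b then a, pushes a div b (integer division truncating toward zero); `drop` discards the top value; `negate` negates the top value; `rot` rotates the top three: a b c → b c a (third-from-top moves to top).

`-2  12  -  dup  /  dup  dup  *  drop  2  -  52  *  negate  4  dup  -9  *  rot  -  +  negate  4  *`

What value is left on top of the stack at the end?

336

-2     : -2
12     : -2 12
-      : -14
dup    : -14 -14
/      : 1
dup    : 1 1
dup    : 1 1 1
*      : 1 1
drop   : 1
2      : 1 2
-      : -1
52     : -1 52
*      : -52
negate : 52
4      : 52 4
dup    : 52 4 4
-9     : 52 4 4 -9
*      : 52 4 -36
rot    : 4 -36 52
-      : 4 -88
+      : -84
negate : 84
4      : 84 4
*      : 336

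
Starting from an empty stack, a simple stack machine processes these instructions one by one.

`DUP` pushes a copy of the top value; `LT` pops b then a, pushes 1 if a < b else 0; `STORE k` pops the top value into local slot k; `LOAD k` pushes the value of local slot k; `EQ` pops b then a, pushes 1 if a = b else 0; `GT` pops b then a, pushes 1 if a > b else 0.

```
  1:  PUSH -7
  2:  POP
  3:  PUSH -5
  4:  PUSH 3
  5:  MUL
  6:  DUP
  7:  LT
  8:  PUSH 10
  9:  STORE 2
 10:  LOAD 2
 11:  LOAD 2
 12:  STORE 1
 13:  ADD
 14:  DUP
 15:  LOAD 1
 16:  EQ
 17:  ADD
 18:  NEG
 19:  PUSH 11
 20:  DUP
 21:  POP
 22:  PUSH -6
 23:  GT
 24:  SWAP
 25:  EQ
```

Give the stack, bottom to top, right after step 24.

PUSH -7 -> -7
POP     -> (empty)
PUSH -5 -> -5
PUSH 3  -> -5 3
MUL     -> -15
DUP     -> -15 -15
LT      -> 0
PUSH 10 -> 0 10
STORE 2 -> 0
LOAD 2  -> 0 10
LOAD 2  -> 0 10 10
STORE 1 -> 0 10
ADD     -> 10
DUP     -> 10 10
LOAD 1  -> 10 10 10
EQ      -> 10 1
ADD     -> 11
NEG     -> -11
PUSH 11 -> -11 11
DUP     -> -11 11 11
POP     -> -11 11
PUSH -6 -> -11 11 -6
GT      -> -11 1
SWAP    -> 1 -11

[1, -11]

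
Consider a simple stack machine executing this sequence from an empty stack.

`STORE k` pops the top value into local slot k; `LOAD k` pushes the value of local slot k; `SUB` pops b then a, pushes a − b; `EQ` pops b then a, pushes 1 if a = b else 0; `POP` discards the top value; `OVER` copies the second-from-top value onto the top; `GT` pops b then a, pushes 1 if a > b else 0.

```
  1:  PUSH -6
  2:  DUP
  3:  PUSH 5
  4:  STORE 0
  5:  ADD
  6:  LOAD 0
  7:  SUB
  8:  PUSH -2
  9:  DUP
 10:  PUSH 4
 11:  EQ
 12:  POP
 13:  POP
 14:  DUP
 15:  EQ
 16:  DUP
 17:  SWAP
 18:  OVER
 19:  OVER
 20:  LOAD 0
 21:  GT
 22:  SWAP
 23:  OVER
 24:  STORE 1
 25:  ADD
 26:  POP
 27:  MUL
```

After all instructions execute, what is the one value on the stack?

1

PUSH -6 → [-6]
DUP     → [-6, -6]
PUSH 5  → [-6, -6, 5]
STORE 0 → [-6, -6]
ADD     → [-12]
LOAD 0  → [-12, 5]
SUB     → [-17]
PUSH -2 → [-17, -2]
DUP     → [-17, -2, -2]
PUSH 4  → [-17, -2, -2, 4]
EQ      → [-17, -2, 0]
POP     → [-17, -2]
POP     → [-17]
DUP     → [-17, -17]
EQ      → [1]
DUP     → [1, 1]
SWAP    → [1, 1]
OVER    → [1, 1, 1]
OVER    → [1, 1, 1, 1]
LOAD 0  → [1, 1, 1, 1, 5]
GT      → [1, 1, 1, 0]
SWAP    → [1, 1, 0, 1]
OVER    → [1, 1, 0, 1, 0]
STORE 1 → [1, 1, 0, 1]
ADD     → [1, 1, 1]
POP     → [1, 1]
MUL     → [1]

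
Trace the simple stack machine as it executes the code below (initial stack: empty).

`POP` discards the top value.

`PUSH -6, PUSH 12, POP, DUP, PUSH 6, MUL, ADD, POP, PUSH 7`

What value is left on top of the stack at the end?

7

PUSH -6 → [-6]
PUSH 12 → [-6, 12]
POP     → [-6]
DUP     → [-6, -6]
PUSH 6  → [-6, -6, 6]
MUL     → [-6, -36]
ADD     → [-42]
POP     → []
PUSH 7  → [7]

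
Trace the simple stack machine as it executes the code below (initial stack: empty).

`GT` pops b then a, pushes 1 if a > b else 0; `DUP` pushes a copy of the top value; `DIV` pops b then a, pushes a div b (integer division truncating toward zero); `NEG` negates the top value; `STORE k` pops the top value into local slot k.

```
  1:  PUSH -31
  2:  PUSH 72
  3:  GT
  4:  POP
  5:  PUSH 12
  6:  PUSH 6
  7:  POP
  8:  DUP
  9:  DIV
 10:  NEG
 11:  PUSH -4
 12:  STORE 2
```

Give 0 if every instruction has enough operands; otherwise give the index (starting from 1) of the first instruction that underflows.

0

PUSH -31  [-31]
PUSH 72   [-31, 72]
GT        [0]
POP       []
PUSH 12   [12]
PUSH 6    [12, 6]
POP       [12]
DUP       [12, 12]
DIV       [1]
NEG       [-1]
PUSH -4   [-1, -4]
STORE 2   [-1]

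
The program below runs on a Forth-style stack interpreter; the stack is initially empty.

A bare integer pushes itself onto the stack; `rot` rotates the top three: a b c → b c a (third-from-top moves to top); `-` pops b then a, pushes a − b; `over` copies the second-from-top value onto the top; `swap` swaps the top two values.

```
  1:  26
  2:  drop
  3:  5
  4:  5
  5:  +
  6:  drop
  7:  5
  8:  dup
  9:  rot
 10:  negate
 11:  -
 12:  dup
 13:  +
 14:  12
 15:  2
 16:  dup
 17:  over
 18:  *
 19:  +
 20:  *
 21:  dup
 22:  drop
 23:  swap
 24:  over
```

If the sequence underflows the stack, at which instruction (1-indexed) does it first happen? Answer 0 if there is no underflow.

9

26   : 26
drop : (empty)
5    : 5
5    : 5 5
+    : 10
drop : (empty)
5    : 5
dup  : 5 5
rot  — needs 3 operands, stack has 2 → underflow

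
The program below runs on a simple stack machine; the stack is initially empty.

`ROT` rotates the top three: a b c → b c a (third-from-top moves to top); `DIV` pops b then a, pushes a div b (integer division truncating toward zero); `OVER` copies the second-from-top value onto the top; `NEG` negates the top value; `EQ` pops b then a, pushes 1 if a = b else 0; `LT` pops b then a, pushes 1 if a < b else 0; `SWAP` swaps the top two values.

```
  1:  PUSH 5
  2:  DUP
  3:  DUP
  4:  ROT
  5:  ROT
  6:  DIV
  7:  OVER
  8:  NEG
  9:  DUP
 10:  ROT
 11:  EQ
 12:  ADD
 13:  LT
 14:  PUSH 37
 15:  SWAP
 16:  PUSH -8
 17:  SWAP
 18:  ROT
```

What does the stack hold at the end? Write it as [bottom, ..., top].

PUSH 5   5
DUP      5 5
DUP      5 5 5
ROT      5 5 5
ROT      5 5 5
DIV      5 1
OVER     5 1 5
NEG      5 1 -5
DUP      5 1 -5 -5
ROT      5 -5 -5 1
EQ       5 -5 0
ADD      5 -5
LT       0
PUSH 37  0 37
SWAP     37 0
PUSH -8  37 0 -8
SWAP     37 -8 0
ROT      -8 0 37

[-8, 0, 37]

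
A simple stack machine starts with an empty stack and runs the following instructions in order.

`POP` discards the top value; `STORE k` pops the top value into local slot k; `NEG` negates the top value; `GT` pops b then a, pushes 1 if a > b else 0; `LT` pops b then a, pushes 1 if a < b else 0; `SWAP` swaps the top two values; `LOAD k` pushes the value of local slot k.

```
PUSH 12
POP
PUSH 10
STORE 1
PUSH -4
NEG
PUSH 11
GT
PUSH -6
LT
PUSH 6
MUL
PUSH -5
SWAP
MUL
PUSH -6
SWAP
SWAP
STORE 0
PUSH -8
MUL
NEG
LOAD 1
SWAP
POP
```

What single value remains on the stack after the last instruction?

10

PUSH 12 → 12
POP     → (empty)
PUSH 10 → 10
STORE 1 → (empty)
PUSH -4 → -4
NEG     → 4
PUSH 11 → 4 11
GT      → 0
PUSH -6 → 0 -6
LT      → 0
PUSH 6  → 0 6
MUL     → 0
PUSH -5 → 0 -5
SWAP    → -5 0
MUL     → 0
PUSH -6 → 0 -6
SWAP    → -6 0
SWAP    → 0 -6
STORE 0 → 0
PUSH -8 → 0 -8
MUL     → 0
NEG     → 0
LOAD 1  → 0 10
SWAP    → 10 0
POP     → 10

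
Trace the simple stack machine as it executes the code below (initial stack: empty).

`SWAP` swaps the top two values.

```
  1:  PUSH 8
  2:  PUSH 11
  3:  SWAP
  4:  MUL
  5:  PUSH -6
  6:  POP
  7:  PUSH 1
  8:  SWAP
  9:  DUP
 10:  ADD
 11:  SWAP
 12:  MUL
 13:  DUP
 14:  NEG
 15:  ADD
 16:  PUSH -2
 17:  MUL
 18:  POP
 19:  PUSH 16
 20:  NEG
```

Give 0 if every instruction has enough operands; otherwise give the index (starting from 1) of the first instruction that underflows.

PUSH 8  -> 8
PUSH 11 -> 8 11
SWAP    -> 11 8
MUL     -> 88
PUSH -6 -> 88 -6
POP     -> 88
PUSH 1  -> 88 1
SWAP    -> 1 88
DUP     -> 1 88 88
ADD     -> 1 176
SWAP    -> 176 1
MUL     -> 176
DUP     -> 176 176
NEG     -> 176 -176
ADD     -> 0
PUSH -2 -> 0 -2
MUL     -> 0
POP     -> (empty)
PUSH 16 -> 16
NEG     -> -16

0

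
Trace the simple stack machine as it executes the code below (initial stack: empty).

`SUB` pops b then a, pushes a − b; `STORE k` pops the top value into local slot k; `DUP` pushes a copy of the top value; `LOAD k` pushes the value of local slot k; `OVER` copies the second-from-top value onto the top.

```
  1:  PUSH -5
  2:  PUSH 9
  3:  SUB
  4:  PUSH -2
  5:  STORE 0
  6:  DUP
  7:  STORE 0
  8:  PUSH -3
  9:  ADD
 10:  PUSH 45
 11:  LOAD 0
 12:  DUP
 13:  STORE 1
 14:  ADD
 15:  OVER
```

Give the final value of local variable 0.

-14

PUSH -5  [-5]
PUSH 9   [-5, 9]
SUB      [-14]
PUSH -2  [-14, -2]
STORE 0  [-14]
DUP      [-14, -14]
STORE 0  [-14]
PUSH -3  [-14, -3]
ADD      [-17]
PUSH 45  [-17, 45]
LOAD 0   [-17, 45, -14]
DUP      [-17, 45, -14, -14]
STORE 1  [-17, 45, -14]
ADD      [-17, 31]
OVER     [-17, 31, -17]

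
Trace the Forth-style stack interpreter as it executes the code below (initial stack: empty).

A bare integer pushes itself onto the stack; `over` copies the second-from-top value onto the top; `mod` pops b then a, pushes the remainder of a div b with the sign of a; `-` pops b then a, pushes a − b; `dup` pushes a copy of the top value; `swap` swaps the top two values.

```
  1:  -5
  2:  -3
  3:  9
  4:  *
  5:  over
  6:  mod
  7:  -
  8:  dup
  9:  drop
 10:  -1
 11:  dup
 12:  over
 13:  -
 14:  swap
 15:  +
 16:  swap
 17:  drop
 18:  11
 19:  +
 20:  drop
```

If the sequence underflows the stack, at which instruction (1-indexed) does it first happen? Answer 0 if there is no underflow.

0

-5    -5
-3    -5 -3
9     -5 -3 9
*     -5 -27
over  -5 -27 -5
mod   -5 -2
-     -3
dup   -3 -3
drop  -3
-1    -3 -1
dup   -3 -1 -1
over  -3 -1 -1 -1
-     -3 -1 0
swap  -3 0 -1
+     -3 -1
swap  -1 -3
drop  -1
11    -1 11
+     10
drop  (empty)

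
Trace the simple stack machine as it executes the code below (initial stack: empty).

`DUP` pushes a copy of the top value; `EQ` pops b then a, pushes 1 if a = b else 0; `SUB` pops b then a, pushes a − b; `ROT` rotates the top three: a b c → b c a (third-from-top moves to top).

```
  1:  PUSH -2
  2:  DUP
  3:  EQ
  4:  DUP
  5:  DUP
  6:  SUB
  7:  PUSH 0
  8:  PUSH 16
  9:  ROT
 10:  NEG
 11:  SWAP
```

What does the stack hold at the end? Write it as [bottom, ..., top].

PUSH -2  [-2]
DUP      [-2, -2]
EQ       [1]
DUP      [1, 1]
DUP      [1, 1, 1]
SUB      [1, 0]
PUSH 0   [1, 0, 0]
PUSH 16  [1, 0, 0, 16]
ROT      [1, 0, 16, 0]
NEG      [1, 0, 16, 0]
SWAP     [1, 0, 0, 16]

[1, 0, 0, 16]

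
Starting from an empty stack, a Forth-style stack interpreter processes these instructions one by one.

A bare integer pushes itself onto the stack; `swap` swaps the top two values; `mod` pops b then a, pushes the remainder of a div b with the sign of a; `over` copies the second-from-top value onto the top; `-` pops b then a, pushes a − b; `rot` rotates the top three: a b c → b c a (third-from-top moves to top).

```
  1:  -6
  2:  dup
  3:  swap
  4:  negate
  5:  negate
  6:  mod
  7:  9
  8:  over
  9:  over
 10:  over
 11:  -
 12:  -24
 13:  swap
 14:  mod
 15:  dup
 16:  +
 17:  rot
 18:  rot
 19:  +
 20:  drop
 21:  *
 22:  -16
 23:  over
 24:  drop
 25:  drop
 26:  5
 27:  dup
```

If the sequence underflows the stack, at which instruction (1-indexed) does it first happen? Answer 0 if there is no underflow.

0

-6      [-6]
dup     [-6, -6]
swap    [-6, -6]
negate  [-6, 6]
negate  [-6, -6]
mod     [0]
9       [0, 9]
over    [0, 9, 0]
over    [0, 9, 0, 9]
over    [0, 9, 0, 9, 0]
-       [0, 9, 0, 9]
-24     [0, 9, 0, 9, -24]
swap    [0, 9, 0, -24, 9]
mod     [0, 9, 0, -6]
dup     [0, 9, 0, -6, -6]
+       [0, 9, 0, -12]
rot     [0, 0, -12, 9]
rot     [0, -12, 9, 0]
+       [0, -12, 9]
drop    [0, -12]
*       [0]
-16     [0, -16]
over    [0, -16, 0]
drop    [0, -16]
drop    [0]
5       [0, 5]
dup     [0, 5, 5]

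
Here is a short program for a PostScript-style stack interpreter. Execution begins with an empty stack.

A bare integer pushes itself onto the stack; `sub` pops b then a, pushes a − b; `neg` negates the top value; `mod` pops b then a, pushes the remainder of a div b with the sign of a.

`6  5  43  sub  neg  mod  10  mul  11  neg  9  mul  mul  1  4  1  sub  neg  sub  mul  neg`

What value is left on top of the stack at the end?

23760

6   → 6
5   → 6 5
43  → 6 5 43
sub → 6 -38
neg → 6 38
mod → 6
10  → 6 10
mul → 60
11  → 60 11
neg → 60 -11
9   → 60 -11 9
mul → 60 -99
mul → -5940
1   → -5940 1
4   → -5940 1 4
1   → -5940 1 4 1
sub → -5940 1 3
neg → -5940 1 -3
sub → -5940 4
mul → -23760
neg → 23760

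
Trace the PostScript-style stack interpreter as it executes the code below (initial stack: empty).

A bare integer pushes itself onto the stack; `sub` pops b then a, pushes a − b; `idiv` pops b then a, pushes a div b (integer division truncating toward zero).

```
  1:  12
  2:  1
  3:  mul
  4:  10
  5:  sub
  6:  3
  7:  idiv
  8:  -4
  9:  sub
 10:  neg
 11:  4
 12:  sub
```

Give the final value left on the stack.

-8

12   -> [12]
1    -> [12, 1]
mul  -> [12]
10   -> [12, 10]
sub  -> [2]
3    -> [2, 3]
idiv -> [0]
-4   -> [0, -4]
sub  -> [4]
neg  -> [-4]
4    -> [-4, 4]
sub  -> [-8]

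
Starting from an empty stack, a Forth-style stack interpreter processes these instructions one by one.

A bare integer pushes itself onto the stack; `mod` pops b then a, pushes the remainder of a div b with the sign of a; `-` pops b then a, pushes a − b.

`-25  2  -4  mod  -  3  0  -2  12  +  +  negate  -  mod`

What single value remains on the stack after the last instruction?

-25     -25
2       -25 2
-4      -25 2 -4
mod     -25 2
-       -27
3       -27 3
0       -27 3 0
-2      -27 3 0 -2
12      -27 3 0 -2 12
+       -27 3 0 10
+       -27 3 10
negate  -27 3 -10
-       -27 13
mod     -1

-1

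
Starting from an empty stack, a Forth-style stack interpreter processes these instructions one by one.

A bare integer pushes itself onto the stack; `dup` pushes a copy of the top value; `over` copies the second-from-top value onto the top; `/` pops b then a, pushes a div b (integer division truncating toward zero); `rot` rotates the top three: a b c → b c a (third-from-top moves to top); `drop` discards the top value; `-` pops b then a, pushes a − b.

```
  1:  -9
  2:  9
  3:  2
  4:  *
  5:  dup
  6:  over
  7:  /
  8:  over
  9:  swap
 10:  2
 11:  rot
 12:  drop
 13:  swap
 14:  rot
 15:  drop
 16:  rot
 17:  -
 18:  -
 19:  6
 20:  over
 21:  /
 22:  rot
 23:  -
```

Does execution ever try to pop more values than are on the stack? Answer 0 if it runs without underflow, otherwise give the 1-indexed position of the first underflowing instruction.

22

-9   -> [-9]
9    -> [-9, 9]
2    -> [-9, 9, 2]
*    -> [-9, 18]
dup  -> [-9, 18, 18]
over -> [-9, 18, 18, 18]
/    -> [-9, 18, 1]
over -> [-9, 18, 1, 18]
swap -> [-9, 18, 18, 1]
2    -> [-9, 18, 18, 1, 2]
rot  -> [-9, 18, 1, 2, 18]
drop -> [-9, 18, 1, 2]
swap -> [-9, 18, 2, 1]
rot  -> [-9, 2, 1, 18]
drop -> [-9, 2, 1]
rot  -> [2, 1, -9]
-    -> [2, 10]
-    -> [-8]
6    -> [-8, 6]
over -> [-8, 6, -8]
/    -> [-8, 0]
rot  — needs 3 operands, stack has 2 → underflow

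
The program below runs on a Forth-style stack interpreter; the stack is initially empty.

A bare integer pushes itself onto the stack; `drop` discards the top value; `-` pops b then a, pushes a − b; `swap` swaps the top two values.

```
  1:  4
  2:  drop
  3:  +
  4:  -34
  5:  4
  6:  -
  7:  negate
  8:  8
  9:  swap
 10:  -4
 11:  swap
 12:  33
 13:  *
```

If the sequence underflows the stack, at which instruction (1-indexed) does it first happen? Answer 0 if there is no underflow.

4    -> [4]
drop -> []
+  — needs 2 operands, stack has 0 → underflow

3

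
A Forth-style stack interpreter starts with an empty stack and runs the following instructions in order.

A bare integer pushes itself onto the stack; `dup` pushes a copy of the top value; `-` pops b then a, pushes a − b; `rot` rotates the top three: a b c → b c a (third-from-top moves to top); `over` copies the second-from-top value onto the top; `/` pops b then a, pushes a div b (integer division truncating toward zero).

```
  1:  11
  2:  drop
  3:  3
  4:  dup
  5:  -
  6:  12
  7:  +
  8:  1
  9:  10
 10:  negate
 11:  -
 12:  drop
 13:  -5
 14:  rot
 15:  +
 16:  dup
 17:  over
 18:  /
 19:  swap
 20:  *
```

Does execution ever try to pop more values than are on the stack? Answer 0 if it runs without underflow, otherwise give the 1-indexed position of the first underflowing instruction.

11     -> [11]
drop   -> []
3      -> [3]
dup    -> [3, 3]
-      -> [0]
12     -> [0, 12]
+      -> [12]
1      -> [12, 1]
10     -> [12, 1, 10]
negate -> [12, 1, -10]
-      -> [12, 11]
drop   -> [12]
-5     -> [12, -5]
rot  — needs 3 operands, stack has 2 → underflow

14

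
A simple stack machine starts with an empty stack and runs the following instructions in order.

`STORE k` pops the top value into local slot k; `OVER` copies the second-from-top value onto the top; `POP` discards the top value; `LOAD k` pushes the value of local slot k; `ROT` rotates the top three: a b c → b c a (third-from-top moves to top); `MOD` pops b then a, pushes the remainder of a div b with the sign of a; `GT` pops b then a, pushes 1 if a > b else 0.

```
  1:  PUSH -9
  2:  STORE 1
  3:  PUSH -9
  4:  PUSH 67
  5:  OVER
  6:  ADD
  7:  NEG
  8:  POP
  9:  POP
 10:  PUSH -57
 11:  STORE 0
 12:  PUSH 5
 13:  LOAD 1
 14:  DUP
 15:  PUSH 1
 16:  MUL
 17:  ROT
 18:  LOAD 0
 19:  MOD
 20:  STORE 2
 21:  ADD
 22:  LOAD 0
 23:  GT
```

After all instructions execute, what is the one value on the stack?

1

PUSH -9  → [-9]
STORE 1  → []
PUSH -9  → [-9]
PUSH 67  → [-9, 67]
OVER     → [-9, 67, -9]
ADD      → [-9, 58]
NEG      → [-9, -58]
POP      → [-9]
POP      → []
PUSH -57 → [-57]
STORE 0  → []
PUSH 5   → [5]
LOAD 1   → [5, -9]
DUP      → [5, -9, -9]
PUSH 1   → [5, -9, -9, 1]
MUL      → [5, -9, -9]
ROT      → [-9, -9, 5]
LOAD 0   → [-9, -9, 5, -57]
MOD      → [-9, -9, 5]
STORE 2  → [-9, -9]
ADD      → [-18]
LOAD 0   → [-18, -57]
GT       → [1]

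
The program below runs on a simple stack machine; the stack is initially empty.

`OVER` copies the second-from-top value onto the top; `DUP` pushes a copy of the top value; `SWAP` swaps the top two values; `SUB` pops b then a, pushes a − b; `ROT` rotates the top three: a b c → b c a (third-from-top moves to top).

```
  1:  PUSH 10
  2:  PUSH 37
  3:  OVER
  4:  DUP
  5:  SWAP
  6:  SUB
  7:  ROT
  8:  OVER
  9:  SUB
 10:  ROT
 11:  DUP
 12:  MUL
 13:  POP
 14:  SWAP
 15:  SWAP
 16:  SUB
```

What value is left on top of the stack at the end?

-10

PUSH 10 → [10]
PUSH 37 → [10, 37]
OVER    → [10, 37, 10]
DUP     → [10, 37, 10, 10]
SWAP    → [10, 37, 10, 10]
SUB     → [10, 37, 0]
ROT     → [37, 0, 10]
OVER    → [37, 0, 10, 0]
SUB     → [37, 0, 10]
ROT     → [0, 10, 37]
DUP     → [0, 10, 37, 37]
MUL     → [0, 10, 1369]
POP     → [0, 10]
SWAP    → [10, 0]
SWAP    → [0, 10]
SUB     → [-10]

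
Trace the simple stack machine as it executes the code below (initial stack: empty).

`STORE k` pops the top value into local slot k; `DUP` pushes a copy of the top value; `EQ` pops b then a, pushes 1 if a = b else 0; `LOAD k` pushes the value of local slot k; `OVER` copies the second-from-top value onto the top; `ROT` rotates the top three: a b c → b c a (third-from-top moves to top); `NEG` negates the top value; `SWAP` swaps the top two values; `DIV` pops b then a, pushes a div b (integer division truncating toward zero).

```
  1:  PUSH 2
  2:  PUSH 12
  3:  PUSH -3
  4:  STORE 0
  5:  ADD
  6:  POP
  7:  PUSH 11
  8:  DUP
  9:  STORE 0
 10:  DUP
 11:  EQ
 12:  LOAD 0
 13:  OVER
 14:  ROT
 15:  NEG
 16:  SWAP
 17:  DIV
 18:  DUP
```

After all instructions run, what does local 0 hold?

PUSH 2  -> [2]
PUSH 12 -> [2, 12]
PUSH -3 -> [2, 12, -3]
STORE 0 -> [2, 12]
ADD     -> [14]
POP     -> []
PUSH 11 -> [11]
DUP     -> [11, 11]
STORE 0 -> [11]
DUP     -> [11, 11]
EQ      -> [1]
LOAD 0  -> [1, 11]
OVER    -> [1, 11, 1]
ROT     -> [11, 1, 1]
NEG     -> [11, 1, -1]
SWAP    -> [11, -1, 1]
DIV     -> [11, -1]
DUP     -> [11, -1, -1]

11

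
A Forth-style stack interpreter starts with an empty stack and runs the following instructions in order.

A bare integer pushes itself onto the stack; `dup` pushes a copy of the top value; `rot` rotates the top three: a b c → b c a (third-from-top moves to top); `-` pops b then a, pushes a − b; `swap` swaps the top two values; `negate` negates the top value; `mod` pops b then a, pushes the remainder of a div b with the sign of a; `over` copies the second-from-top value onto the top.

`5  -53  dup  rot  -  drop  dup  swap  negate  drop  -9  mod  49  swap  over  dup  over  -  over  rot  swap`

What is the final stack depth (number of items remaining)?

5      -> [5]
-53    -> [5, -53]
dup    -> [5, -53, -53]
rot    -> [-53, -53, 5]
-      -> [-53, -58]
drop   -> [-53]
dup    -> [-53, -53]
swap   -> [-53, -53]
negate -> [-53, 53]
drop   -> [-53]
-9     -> [-53, -9]
mod    -> [-8]
49     -> [-8, 49]
swap   -> [49, -8]
over   -> [49, -8, 49]
dup    -> [49, -8, 49, 49]
over   -> [49, -8, 49, 49, 49]
-      -> [49, -8, 49, 0]
over   -> [49, -8, 49, 0, 49]
rot    -> [49, -8, 0, 49, 49]
swap   -> [49, -8, 0, 49, 49]

5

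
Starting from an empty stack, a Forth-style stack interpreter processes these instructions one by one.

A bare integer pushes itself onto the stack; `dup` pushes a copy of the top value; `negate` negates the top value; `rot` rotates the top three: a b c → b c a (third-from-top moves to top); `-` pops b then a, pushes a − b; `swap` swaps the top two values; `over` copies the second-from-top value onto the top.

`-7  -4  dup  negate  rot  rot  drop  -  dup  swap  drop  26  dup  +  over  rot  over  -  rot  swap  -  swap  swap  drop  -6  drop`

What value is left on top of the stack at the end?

11

-7     → [-7]
-4     → [-7, -4]
dup    → [-7, -4, -4]
negate → [-7, -4, 4]
rot    → [-4, 4, -7]
rot    → [4, -7, -4]
drop   → [4, -7]
-      → [11]
dup    → [11, 11]
swap   → [11, 11]
drop   → [11]
26     → [11, 26]
dup    → [11, 26, 26]
+      → [11, 52]
over   → [11, 52, 11]
rot    → [52, 11, 11]
over   → [52, 11, 11, 11]
-      → [52, 11, 0]
rot    → [11, 0, 52]
swap   → [11, 52, 0]
-      → [11, 52]
swap   → [52, 11]
swap   → [11, 52]
drop   → [11]
-6     → [11, -6]
drop   → [11]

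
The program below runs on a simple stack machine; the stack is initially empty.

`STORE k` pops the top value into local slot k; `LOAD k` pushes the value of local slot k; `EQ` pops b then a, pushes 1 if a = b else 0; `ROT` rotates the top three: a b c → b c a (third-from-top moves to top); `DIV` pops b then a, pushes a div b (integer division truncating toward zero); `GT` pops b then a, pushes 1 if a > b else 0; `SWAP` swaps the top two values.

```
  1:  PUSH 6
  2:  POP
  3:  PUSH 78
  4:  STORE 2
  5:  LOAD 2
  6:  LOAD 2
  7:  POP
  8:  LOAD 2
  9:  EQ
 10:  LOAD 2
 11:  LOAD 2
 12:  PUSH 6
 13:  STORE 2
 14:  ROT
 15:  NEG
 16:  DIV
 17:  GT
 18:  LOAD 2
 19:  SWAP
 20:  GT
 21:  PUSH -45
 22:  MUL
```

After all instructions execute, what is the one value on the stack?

-45

PUSH 6    6
POP       (empty)
PUSH 78   78
STORE 2   (empty)
LOAD 2    78
LOAD 2    78 78
POP       78
LOAD 2    78 78
EQ        1
LOAD 2    1 78
LOAD 2    1 78 78
PUSH 6    1 78 78 6
STORE 2   1 78 78
ROT       78 78 1
NEG       78 78 -1
DIV       78 -78
GT        1
LOAD 2    1 6
SWAP      6 1
GT        1
PUSH -45  1 -45
MUL       -45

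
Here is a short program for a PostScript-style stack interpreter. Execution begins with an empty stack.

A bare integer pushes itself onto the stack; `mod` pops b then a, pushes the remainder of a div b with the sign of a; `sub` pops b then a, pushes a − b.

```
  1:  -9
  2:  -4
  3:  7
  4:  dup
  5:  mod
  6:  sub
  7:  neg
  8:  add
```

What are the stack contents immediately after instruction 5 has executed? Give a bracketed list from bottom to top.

[-9, -4, 0]

-9  -> -9
-4  -> -9 -4
7   -> -9 -4 7
dup -> -9 -4 7 7
mod -> -9 -4 0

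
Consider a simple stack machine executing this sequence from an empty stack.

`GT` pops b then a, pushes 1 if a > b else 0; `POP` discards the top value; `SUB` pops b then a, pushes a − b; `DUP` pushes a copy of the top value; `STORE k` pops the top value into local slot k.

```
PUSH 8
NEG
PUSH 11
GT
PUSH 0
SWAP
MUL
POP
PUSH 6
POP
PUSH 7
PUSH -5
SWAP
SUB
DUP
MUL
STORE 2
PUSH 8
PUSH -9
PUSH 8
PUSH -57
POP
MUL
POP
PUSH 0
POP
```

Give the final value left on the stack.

PUSH 8   -> 8
NEG      -> -8
PUSH 11  -> -8 11
GT       -> 0
PUSH 0   -> 0 0
SWAP     -> 0 0
MUL      -> 0
POP      -> (empty)
PUSH 6   -> 6
POP      -> (empty)
PUSH 7   -> 7
PUSH -5  -> 7 -5
SWAP     -> -5 7
SUB      -> -12
DUP      -> -12 -12
MUL      -> 144
STORE 2  -> (empty)
PUSH 8   -> 8
PUSH -9  -> 8 -9
PUSH 8   -> 8 -9 8
PUSH -57 -> 8 -9 8 -57
POP      -> 8 -9 8
MUL      -> 8 -72
POP      -> 8
PUSH 0   -> 8 0
POP      -> 8

8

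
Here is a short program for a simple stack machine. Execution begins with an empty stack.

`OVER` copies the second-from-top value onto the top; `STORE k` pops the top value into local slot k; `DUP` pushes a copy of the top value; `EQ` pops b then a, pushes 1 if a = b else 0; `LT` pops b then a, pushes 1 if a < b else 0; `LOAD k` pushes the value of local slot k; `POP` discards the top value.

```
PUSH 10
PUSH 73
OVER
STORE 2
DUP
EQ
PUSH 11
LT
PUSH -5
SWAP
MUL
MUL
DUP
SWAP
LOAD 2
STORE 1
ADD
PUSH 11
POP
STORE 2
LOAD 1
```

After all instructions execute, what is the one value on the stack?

PUSH 10 -> 10
PUSH 73 -> 10 73
OVER    -> 10 73 10
STORE 2 -> 10 73
DUP     -> 10 73 73
EQ      -> 10 1
PUSH 11 -> 10 1 11
LT      -> 10 1
PUSH -5 -> 10 1 -5
SWAP    -> 10 -5 1
MUL     -> 10 -5
MUL     -> -50
DUP     -> -50 -50
SWAP    -> -50 -50
LOAD 2  -> -50 -50 10
STORE 1 -> -50 -50
ADD     -> -100
PUSH 11 -> -100 11
POP     -> -100
STORE 2 -> (empty)
LOAD 1  -> 10

10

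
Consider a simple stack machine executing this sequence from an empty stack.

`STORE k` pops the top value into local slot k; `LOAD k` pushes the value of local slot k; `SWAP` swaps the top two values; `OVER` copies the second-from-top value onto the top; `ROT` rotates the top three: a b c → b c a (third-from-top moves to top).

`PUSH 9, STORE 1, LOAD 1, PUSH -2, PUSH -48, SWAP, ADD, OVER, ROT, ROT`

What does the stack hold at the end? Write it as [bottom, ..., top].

PUSH 9    [9]
STORE 1   []
LOAD 1    [9]
PUSH -2   [9, -2]
PUSH -48  [9, -2, -48]
SWAP      [9, -48, -2]
ADD       [9, -50]
OVER      [9, -50, 9]
ROT       [-50, 9, 9]
ROT       [9, 9, -50]

[9, 9, -50]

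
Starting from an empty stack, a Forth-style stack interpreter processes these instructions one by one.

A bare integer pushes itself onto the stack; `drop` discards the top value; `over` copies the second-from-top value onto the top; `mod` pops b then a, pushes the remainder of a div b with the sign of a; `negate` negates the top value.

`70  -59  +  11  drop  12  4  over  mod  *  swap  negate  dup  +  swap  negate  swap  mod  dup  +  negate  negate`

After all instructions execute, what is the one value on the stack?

70      70
-59     70 -59
+       11
11      11 11
drop    11
12      11 12
4       11 12 4
over    11 12 4 12
mod     11 12 4
*       11 48
swap    48 11
negate  48 -11
dup     48 -11 -11
+       48 -22
swap    -22 48
negate  -22 -48
swap    -48 -22
mod     -4
dup     -4 -4
+       -8
negate  8
negate  -8

-8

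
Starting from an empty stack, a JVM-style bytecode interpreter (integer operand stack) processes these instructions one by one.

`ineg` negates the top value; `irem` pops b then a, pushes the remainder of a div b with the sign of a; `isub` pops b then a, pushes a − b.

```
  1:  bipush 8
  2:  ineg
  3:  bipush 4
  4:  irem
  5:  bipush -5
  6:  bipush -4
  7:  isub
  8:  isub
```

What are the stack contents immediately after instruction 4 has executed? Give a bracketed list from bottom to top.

bipush 8 : 8
ineg     : -8
bipush 4 : -8 4
irem     : 0

[0]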